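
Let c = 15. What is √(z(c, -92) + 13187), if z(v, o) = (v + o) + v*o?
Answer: √11730 ≈ 108.31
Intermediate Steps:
z(v, o) = o + v + o*v (z(v, o) = (o + v) + o*v = o + v + o*v)
√(z(c, -92) + 13187) = √((-92 + 15 - 92*15) + 13187) = √((-92 + 15 - 1380) + 13187) = √(-1457 + 13187) = √11730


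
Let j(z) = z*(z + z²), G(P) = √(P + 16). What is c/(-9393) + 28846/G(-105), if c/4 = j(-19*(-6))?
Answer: -1992720/3131 - 28846*I*√89/89 ≈ -636.45 - 3057.7*I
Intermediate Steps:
G(P) = √(16 + P)
c = 5978160 (c = 4*((-19*(-6))²*(1 - 19*(-6))) = 4*(114²*(1 + 114)) = 4*(12996*115) = 4*1494540 = 5978160)
c/(-9393) + 28846/G(-105) = 5978160/(-9393) + 28846/(√(16 - 105)) = 5978160*(-1/9393) + 28846/(√(-89)) = -1992720/3131 + 28846/((I*√89)) = -1992720/3131 + 28846*(-I*√89/89) = -1992720/3131 - 28846*I*√89/89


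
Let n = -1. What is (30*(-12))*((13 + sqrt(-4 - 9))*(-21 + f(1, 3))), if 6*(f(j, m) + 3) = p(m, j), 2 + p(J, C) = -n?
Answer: 113100 + 8700*I*sqrt(13) ≈ 1.131e+5 + 31368.0*I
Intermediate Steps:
p(J, C) = -1 (p(J, C) = -2 - 1*(-1) = -2 + 1 = -1)
f(j, m) = -19/6 (f(j, m) = -3 + (1/6)*(-1) = -3 - 1/6 = -19/6)
(30*(-12))*((13 + sqrt(-4 - 9))*(-21 + f(1, 3))) = (30*(-12))*((13 + sqrt(-4 - 9))*(-21 - 19/6)) = -360*(13 + sqrt(-13))*(-145)/6 = -360*(13 + I*sqrt(13))*(-145)/6 = -360*(-1885/6 - 145*I*sqrt(13)/6) = 113100 + 8700*I*sqrt(13)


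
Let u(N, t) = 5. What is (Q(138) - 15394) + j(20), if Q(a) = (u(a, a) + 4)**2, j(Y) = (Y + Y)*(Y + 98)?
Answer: -10593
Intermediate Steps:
j(Y) = 2*Y*(98 + Y) (j(Y) = (2*Y)*(98 + Y) = 2*Y*(98 + Y))
Q(a) = 81 (Q(a) = (5 + 4)**2 = 9**2 = 81)
(Q(138) - 15394) + j(20) = (81 - 15394) + 2*20*(98 + 20) = -15313 + 2*20*118 = -15313 + 4720 = -10593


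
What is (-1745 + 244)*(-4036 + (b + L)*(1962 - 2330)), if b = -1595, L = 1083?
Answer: -276754380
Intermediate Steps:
(-1745 + 244)*(-4036 + (b + L)*(1962 - 2330)) = (-1745 + 244)*(-4036 + (-1595 + 1083)*(1962 - 2330)) = -1501*(-4036 - 512*(-368)) = -1501*(-4036 + 188416) = -1501*184380 = -276754380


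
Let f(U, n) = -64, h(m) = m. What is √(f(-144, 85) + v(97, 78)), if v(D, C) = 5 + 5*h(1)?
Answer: 3*I*√6 ≈ 7.3485*I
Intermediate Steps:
v(D, C) = 10 (v(D, C) = 5 + 5*1 = 5 + 5 = 10)
√(f(-144, 85) + v(97, 78)) = √(-64 + 10) = √(-54) = 3*I*√6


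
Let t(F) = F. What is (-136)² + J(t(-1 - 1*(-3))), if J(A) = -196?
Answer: 18300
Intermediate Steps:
(-136)² + J(t(-1 - 1*(-3))) = (-136)² - 196 = 18496 - 196 = 18300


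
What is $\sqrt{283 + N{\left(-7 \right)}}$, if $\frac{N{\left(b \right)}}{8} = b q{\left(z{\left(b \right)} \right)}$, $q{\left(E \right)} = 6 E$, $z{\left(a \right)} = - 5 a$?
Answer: $i \sqrt{11477} \approx 107.13 i$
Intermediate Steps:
$N{\left(b \right)} = - 240 b^{2}$ ($N{\left(b \right)} = 8 b 6 \left(- 5 b\right) = 8 b \left(- 30 b\right) = 8 \left(- 30 b^{2}\right) = - 240 b^{2}$)
$\sqrt{283 + N{\left(-7 \right)}} = \sqrt{283 - 240 \left(-7\right)^{2}} = \sqrt{283 - 11760} = \sqrt{-11477} = i \sqrt{11477}$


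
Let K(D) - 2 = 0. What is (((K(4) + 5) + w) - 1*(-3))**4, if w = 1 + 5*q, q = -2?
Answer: 1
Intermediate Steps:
K(D) = 2 (K(D) = 2 + 0 = 2)
w = -9 (w = 1 + 5*(-2) = 1 - 10 = -9)
(((K(4) + 5) + w) - 1*(-3))**4 = (((2 + 5) - 9) - 1*(-3))**4 = ((7 - 9) + 3)**4 = (-2 + 3)**4 = 1**4 = 1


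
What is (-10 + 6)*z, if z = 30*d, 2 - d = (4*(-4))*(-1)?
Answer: 1680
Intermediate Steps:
d = -14 (d = 2 - 4*(-4)*(-1) = 2 - (-16)*(-1) = 2 - 1*16 = 2 - 16 = -14)
z = -420 (z = 30*(-14) = -420)
(-10 + 6)*z = (-10 + 6)*(-420) = -4*(-420) = 1680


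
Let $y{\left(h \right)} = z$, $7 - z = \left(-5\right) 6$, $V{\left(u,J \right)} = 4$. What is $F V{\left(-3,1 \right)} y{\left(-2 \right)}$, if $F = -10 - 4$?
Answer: $-2072$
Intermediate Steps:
$z = 37$ ($z = 7 - \left(-5\right) 6 = 7 - -30 = 7 + 30 = 37$)
$y{\left(h \right)} = 37$
$F = -14$
$F V{\left(-3,1 \right)} y{\left(-2 \right)} = \left(-14\right) 4 \cdot 37 = \left(-56\right) 37 = -2072$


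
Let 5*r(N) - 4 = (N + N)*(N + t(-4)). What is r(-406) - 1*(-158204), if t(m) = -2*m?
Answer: 222840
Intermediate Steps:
r(N) = 4/5 + 2*N*(8 + N)/5 (r(N) = 4/5 + ((N + N)*(N - 2*(-4)))/5 = 4/5 + ((2*N)*(N + 8))/5 = 4/5 + ((2*N)*(8 + N))/5 = 4/5 + (2*N*(8 + N))/5 = 4/5 + 2*N*(8 + N)/5)
r(-406) - 1*(-158204) = (4/5 + (2/5)*(-406)**2 + (16/5)*(-406)) - 1*(-158204) = (4/5 + (2/5)*164836 - 6496/5) + 158204 = (4/5 + 329672/5 - 6496/5) + 158204 = 64636 + 158204 = 222840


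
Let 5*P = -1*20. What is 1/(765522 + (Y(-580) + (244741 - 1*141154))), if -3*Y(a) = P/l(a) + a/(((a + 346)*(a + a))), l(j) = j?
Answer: 203580/176933209897 ≈ 1.1506e-6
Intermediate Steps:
P = -4 (P = (-1*20)/5 = (1/5)*(-20) = -4)
Y(a) = -1/(6*(346 + a)) + 4/(3*a) (Y(a) = -(-4/a + a/(((a + 346)*(a + a))))/3 = -(-4/a + a/(((346 + a)*(2*a))))/3 = -(-4/a + a/((2*a*(346 + a))))/3 = -(-4/a + a*(1/(2*a*(346 + a))))/3 = -(-4/a + 1/(2*(346 + a)))/3 = -(1/(2*(346 + a)) - 4/a)/3 = -1/(6*(346 + a)) + 4/(3*a))
1/(765522 + (Y(-580) + (244741 - 1*141154))) = 1/(765522 + ((1/6)*(2768 + 7*(-580))/(-580*(346 - 580)) + (244741 - 1*141154))) = 1/(765522 + ((1/6)*(-1/580)*(2768 - 4060)/(-234) + (244741 - 141154))) = 1/(765522 + ((1/6)*(-1/580)*(-1/234)*(-1292) + 103587)) = 1/(765522 + (-323/203580 + 103587)) = 1/(765522 + 21088241137/203580) = 1/(176933209897/203580) = 203580/176933209897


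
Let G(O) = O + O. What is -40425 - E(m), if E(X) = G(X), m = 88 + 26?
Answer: -40653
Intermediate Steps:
m = 114
G(O) = 2*O
E(X) = 2*X
-40425 - E(m) = -40425 - 2*114 = -40425 - 1*228 = -40425 - 228 = -40653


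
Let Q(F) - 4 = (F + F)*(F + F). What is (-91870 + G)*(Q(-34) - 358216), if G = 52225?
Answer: 14017996260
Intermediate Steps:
Q(F) = 4 + 4*F**2 (Q(F) = 4 + (F + F)*(F + F) = 4 + (2*F)*(2*F) = 4 + 4*F**2)
(-91870 + G)*(Q(-34) - 358216) = (-91870 + 52225)*((4 + 4*(-34)**2) - 358216) = -39645*((4 + 4*1156) - 358216) = -39645*((4 + 4624) - 358216) = -39645*(4628 - 358216) = -39645*(-353588) = 14017996260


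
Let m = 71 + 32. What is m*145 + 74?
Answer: 15009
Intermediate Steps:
m = 103
m*145 + 74 = 103*145 + 74 = 14935 + 74 = 15009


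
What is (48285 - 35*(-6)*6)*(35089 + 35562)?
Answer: 3500403795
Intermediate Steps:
(48285 - 35*(-6)*6)*(35089 + 35562) = (48285 + 210*6)*70651 = (48285 + 1260)*70651 = 49545*70651 = 3500403795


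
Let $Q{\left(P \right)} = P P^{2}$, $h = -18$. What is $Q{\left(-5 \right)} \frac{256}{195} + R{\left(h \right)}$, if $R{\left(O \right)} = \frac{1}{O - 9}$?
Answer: $- \frac{57613}{351} \approx -164.14$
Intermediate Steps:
$R{\left(O \right)} = \frac{1}{-9 + O}$
$Q{\left(P \right)} = P^{3}$
$Q{\left(-5 \right)} \frac{256}{195} + R{\left(h \right)} = \left(-5\right)^{3} \cdot \frac{256}{195} + \frac{1}{-9 - 18} = - 125 \cdot 256 \cdot \frac{1}{195} + \frac{1}{-27} = \left(-125\right) \frac{256}{195} - \frac{1}{27} = - \frac{6400}{39} - \frac{1}{27} = - \frac{57613}{351}$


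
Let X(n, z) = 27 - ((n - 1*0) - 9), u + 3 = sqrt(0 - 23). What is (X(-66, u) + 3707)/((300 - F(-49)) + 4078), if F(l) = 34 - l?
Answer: 3809/4295 ≈ 0.88684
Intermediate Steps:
u = -3 + I*sqrt(23) (u = -3 + sqrt(0 - 23) = -3 + sqrt(-23) = -3 + I*sqrt(23) ≈ -3.0 + 4.7958*I)
X(n, z) = 36 - n (X(n, z) = 27 - ((n + 0) - 9) = 27 - (n - 9) = 27 - (-9 + n) = 27 + (9 - n) = 36 - n)
(X(-66, u) + 3707)/((300 - F(-49)) + 4078) = ((36 - 1*(-66)) + 3707)/((300 - (34 - 1*(-49))) + 4078) = ((36 + 66) + 3707)/((300 - (34 + 49)) + 4078) = (102 + 3707)/((300 - 1*83) + 4078) = 3809/((300 - 83) + 4078) = 3809/(217 + 4078) = 3809/4295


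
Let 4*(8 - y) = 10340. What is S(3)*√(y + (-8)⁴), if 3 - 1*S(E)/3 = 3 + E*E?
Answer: -189*√31 ≈ -1052.3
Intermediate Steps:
y = -2577 (y = 8 - ¼*10340 = 8 - 2585 = -2577)
S(E) = -3*E² (S(E) = 9 - 3*(3 + E*E) = 9 - 3*(3 + E²) = 9 + (-9 - 3*E²) = -3*E²)
S(3)*√(y + (-8)⁴) = (-3*3²)*√(-2577 + (-8)⁴) = (-3*9)*√(-2577 + 4096) = -189*√31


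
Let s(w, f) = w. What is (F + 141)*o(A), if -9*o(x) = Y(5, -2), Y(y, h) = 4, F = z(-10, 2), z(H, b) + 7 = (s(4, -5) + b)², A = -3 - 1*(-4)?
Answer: -680/9 ≈ -75.556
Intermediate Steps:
A = 1 (A = -3 + 4 = 1)
z(H, b) = -7 + (4 + b)²
F = 29 (F = -7 + (4 + 2)² = -7 + 6² = -7 + 36 = 29)
o(x) = -4/9 (o(x) = -⅑*4 = -4/9)
(F + 141)*o(A) = (29 + 141)*(-4/9) = 170*(-4/9) = -680/9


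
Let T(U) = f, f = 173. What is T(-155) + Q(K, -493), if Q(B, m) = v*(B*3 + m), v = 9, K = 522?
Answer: 9830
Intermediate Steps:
T(U) = 173
Q(B, m) = 9*m + 27*B (Q(B, m) = 9*(B*3 + m) = 9*(3*B + m) = 9*(m + 3*B) = 9*m + 27*B)
T(-155) + Q(K, -493) = 173 + (9*(-493) + 27*522) = 173 + (-4437 + 14094) = 173 + 9657 = 9830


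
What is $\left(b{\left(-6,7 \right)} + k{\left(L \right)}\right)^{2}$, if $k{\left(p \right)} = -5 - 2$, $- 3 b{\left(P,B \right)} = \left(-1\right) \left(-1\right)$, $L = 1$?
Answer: $\frac{484}{9} \approx 53.778$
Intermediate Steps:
$b{\left(P,B \right)} = - \frac{1}{3}$ ($b{\left(P,B \right)} = - \frac{\left(-1\right) \left(-1\right)}{3} = \left(- \frac{1}{3}\right) 1 = - \frac{1}{3}$)
$k{\left(p \right)} = -7$
$\left(b{\left(-6,7 \right)} + k{\left(L \right)}\right)^{2} = \left(- \frac{1}{3} - 7\right)^{2} = \left(- \frac{22}{3}\right)^{2} = \frac{484}{9}$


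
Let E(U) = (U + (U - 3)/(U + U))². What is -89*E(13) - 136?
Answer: -2717548/169 ≈ -16080.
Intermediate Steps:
E(U) = (U + (-3 + U)/(2*U))² (E(U) = (U + (-3 + U)/((2*U)))² = (U + (-3 + U)*(1/(2*U)))² = (U + (-3 + U)/(2*U))²)
-89*E(13) - 136 = -89*(-3 + 13 + 2*13²)²/(4*13²) - 136 = -89*(-3 + 13 + 2*169)²/(4*169) - 136 = -89*(-3 + 13 + 338)²/(4*169) - 136 = -89*348²/(4*169) - 136 = -89*121104/(4*169) - 136 = -89*30276/169 - 136 = -2694564/169 - 136 = -2717548/169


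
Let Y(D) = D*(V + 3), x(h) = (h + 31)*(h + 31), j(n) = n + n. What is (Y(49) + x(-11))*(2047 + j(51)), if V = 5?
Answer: 1702008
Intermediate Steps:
j(n) = 2*n
x(h) = (31 + h)² (x(h) = (31 + h)*(31 + h) = (31 + h)²)
Y(D) = 8*D (Y(D) = D*(5 + 3) = D*8 = 8*D)
(Y(49) + x(-11))*(2047 + j(51)) = (8*49 + (31 - 11)²)*(2047 + 2*51) = (392 + 20²)*(2047 + 102) = (392 + 400)*2149 = 792*2149 = 1702008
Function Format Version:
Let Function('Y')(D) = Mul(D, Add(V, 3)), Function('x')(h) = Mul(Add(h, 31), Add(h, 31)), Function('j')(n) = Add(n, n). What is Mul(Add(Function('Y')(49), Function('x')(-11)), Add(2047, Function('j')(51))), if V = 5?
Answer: 1702008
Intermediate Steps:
Function('j')(n) = Mul(2, n)
Function('x')(h) = Pow(Add(31, h), 2) (Function('x')(h) = Mul(Add(31, h), Add(31, h)) = Pow(Add(31, h), 2))
Function('Y')(D) = Mul(8, D) (Function('Y')(D) = Mul(D, Add(5, 3)) = Mul(D, 8) = Mul(8, D))
Mul(Add(Function('Y')(49), Function('x')(-11)), Add(2047, Function('j')(51))) = Mul(Add(Mul(8, 49), Pow(Add(31, -11), 2)), Add(2047, Mul(2, 51))) = Mul(Add(392, Pow(20, 2)), Add(2047, 102)) = Mul(Add(392, 400), 2149) = Mul(792, 2149) = 1702008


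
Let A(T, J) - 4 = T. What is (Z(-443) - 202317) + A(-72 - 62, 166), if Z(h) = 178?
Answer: -202269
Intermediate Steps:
A(T, J) = 4 + T
(Z(-443) - 202317) + A(-72 - 62, 166) = (178 - 202317) + (4 + (-72 - 62)) = -202139 + (4 - 134) = -202139 - 130 = -202269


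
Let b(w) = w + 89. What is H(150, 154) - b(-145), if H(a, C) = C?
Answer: 210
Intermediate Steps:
b(w) = 89 + w
H(150, 154) - b(-145) = 154 - (89 - 145) = 154 - 1*(-56) = 154 + 56 = 210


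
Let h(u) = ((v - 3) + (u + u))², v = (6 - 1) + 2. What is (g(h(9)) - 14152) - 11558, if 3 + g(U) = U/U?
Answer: -25712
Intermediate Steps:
v = 7 (v = 5 + 2 = 7)
h(u) = (4 + 2*u)² (h(u) = ((7 - 3) + (u + u))² = (4 + 2*u)²)
g(U) = -2 (g(U) = -3 + U/U = -3 + 1 = -2)
(g(h(9)) - 14152) - 11558 = (-2 - 14152) - 11558 = -14154 - 11558 = -25712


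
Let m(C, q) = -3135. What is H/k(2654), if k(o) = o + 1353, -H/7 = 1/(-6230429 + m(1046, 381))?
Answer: 7/24977890948 ≈ 2.8025e-10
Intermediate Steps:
H = 7/6233564 (H = -7/(-6230429 - 3135) = -7/(-6233564) = -7*(-1/6233564) = 7/6233564 ≈ 1.1230e-6)
k(o) = 1353 + o
H/k(2654) = 7/(6233564*(1353 + 2654)) = (7/6233564)/4007 = (7/6233564)*(1/4007) = 7/24977890948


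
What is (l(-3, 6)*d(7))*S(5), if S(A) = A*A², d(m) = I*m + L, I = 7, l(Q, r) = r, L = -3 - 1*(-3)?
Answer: 36750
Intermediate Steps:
L = 0 (L = -3 + 3 = 0)
d(m) = 7*m (d(m) = 7*m + 0 = 7*m)
S(A) = A³
(l(-3, 6)*d(7))*S(5) = (6*(7*7))*5³ = (6*49)*125 = 294*125 = 36750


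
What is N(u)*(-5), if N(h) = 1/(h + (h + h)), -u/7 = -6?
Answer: -5/126 ≈ -0.039683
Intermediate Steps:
u = 42 (u = -7*(-6) = 42)
N(h) = 1/(3*h) (N(h) = 1/(h + 2*h) = 1/(3*h))
N(u)*(-5) = ((1/3)/42)*(-5) = ((1/3)*(1/42))*(-5) = (1/126)*(-5) = -5/126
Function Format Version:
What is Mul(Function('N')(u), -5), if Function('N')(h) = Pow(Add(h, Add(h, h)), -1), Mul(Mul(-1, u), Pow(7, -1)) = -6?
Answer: Rational(-5, 126) ≈ -0.039683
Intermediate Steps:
u = 42 (u = Mul(-7, -6) = 42)
Function('N')(h) = Mul(Rational(1, 3), Pow(h, -1)) (Function('N')(h) = Pow(Add(h, Mul(2, h)), -1) = Pow(Mul(3, h), -1) = Mul(Rational(1, 3), Pow(h, -1)))
Mul(Function('N')(u), -5) = Mul(Mul(Rational(1, 3), Pow(42, -1)), -5) = Mul(Mul(Rational(1, 3), Rational(1, 42)), -5) = Mul(Rational(1, 126), -5) = Rational(-5, 126)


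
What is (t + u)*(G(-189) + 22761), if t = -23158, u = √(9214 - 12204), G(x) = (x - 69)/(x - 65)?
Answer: -66944590608/127 + 2890776*I*√2990/127 ≈ -5.2712e+8 + 1.2446e+6*I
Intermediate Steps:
G(x) = (-69 + x)/(-65 + x)
u = I*√2990 (u = √(-2990) = I*√2990 ≈ 54.681*I)
(t + u)*(G(-189) + 22761) = (-23158 + I*√2990)*((-69 - 189)/(-65 - 189) + 22761) = (-23158 + I*√2990)*(-258/(-254) + 22761) = (-23158 + I*√2990)*(-1/254*(-258) + 22761) = (-23158 + I*√2990)*(129/127 + 22761) = (-23158 + I*√2990)*(2890776/127) = -66944590608/127 + 2890776*I*√2990/127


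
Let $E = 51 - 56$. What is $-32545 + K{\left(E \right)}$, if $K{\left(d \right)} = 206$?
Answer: $-32339$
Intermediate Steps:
$E = -5$
$-32545 + K{\left(E \right)} = -32545 + 206 = -32339$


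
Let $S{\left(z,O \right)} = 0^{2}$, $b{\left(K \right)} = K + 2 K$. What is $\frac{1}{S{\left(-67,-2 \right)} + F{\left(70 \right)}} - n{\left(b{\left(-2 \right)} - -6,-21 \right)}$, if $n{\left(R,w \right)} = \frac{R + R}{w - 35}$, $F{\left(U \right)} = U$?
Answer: $\frac{1}{70} \approx 0.014286$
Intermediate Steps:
$b{\left(K \right)} = 3 K$
$S{\left(z,O \right)} = 0$
$n{\left(R,w \right)} = \frac{2 R}{-35 + w}$
$\frac{1}{S{\left(-67,-2 \right)} + F{\left(70 \right)}} - n{\left(b{\left(-2 \right)} - -6,-21 \right)} = \frac{1}{0 + 70} - \frac{2 \left(3 \left(-2\right) - -6\right)}{-35 - 21} = \frac{1}{70} - \frac{2 \left(-6 + 6\right)}{-56} = \frac{1}{70} - 2 \cdot 0 \left(- \frac{1}{56}\right) = \frac{1}{70} - 0 = \frac{1}{70} + 0 = \frac{1}{70}$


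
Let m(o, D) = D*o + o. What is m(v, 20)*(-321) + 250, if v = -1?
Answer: 6991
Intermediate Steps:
m(o, D) = o + D*o
m(v, 20)*(-321) + 250 = -(1 + 20)*(-321) + 250 = -1*21*(-321) + 250 = -21*(-321) + 250 = 6741 + 250 = 6991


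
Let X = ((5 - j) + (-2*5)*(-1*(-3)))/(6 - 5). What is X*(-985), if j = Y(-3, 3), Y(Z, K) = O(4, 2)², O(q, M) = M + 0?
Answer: 28565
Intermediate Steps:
O(q, M) = M
Y(Z, K) = 4 (Y(Z, K) = 2² = 4)
j = 4
X = -29 (X = ((5 - 1*4) + (-2*5)*(-1*(-3)))/(6 - 5) = ((5 - 4) - 10*3)/1 = (1 - 30)*1 = -29*1 = -29)
X*(-985) = -29*(-985) = 28565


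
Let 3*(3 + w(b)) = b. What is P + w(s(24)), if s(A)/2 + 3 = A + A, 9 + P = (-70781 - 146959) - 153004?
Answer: -370726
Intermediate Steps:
P = -370753 (P = -9 + ((-70781 - 146959) - 153004) = -9 + (-217740 - 153004) = -9 - 370744 = -370753)
s(A) = -6 + 4*A (s(A) = -6 + 2*(A + A) = -6 + 2*(2*A) = -6 + 4*A)
w(b) = -3 + b/3
P + w(s(24)) = -370753 + (-3 + (-6 + 4*24)/3) = -370753 + (-3 + (-6 + 96)/3) = -370753 + (-3 + (⅓)*90) = -370753 + (-3 + 30) = -370753 + 27 = -370726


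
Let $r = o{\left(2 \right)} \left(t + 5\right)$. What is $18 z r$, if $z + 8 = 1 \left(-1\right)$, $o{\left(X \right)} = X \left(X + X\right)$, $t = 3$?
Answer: $-10368$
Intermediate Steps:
$o{\left(X \right)} = 2 X^{2}$ ($o{\left(X \right)} = X 2 X = 2 X^{2}$)
$z = -9$ ($z = -8 + 1 \left(-1\right) = -8 - 1 = -9$)
$r = 64$ ($r = 2 \cdot 2^{2} \left(3 + 5\right) = 2 \cdot 4 \cdot 8 = 8 \cdot 8 = 64$)
$18 z r = 18 \left(-9\right) 64 = \left(-162\right) 64 = -10368$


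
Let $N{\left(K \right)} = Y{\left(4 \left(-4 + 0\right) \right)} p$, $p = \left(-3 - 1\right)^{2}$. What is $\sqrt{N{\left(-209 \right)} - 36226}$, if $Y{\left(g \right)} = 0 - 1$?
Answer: $i \sqrt{36242} \approx 190.37 i$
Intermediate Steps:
$p = 16$ ($p = \left(-4\right)^{2} = 16$)
$Y{\left(g \right)} = -1$
$N{\left(K \right)} = -16$ ($N{\left(K \right)} = \left(-1\right) 16 = -16$)
$\sqrt{N{\left(-209 \right)} - 36226} = \sqrt{-16 - 36226} = \sqrt{-36242} = i \sqrt{36242}$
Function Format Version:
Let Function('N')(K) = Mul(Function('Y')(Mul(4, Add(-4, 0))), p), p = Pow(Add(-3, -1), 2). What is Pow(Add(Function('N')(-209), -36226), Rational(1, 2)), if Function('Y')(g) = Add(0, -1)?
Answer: Mul(I, Pow(36242, Rational(1, 2))) ≈ Mul(190.37, I)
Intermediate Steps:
p = 16 (p = Pow(-4, 2) = 16)
Function('Y')(g) = -1
Function('N')(K) = -16 (Function('N')(K) = Mul(-1, 16) = -16)
Pow(Add(Function('N')(-209), -36226), Rational(1, 2)) = Pow(Add(-16, -36226), Rational(1, 2)) = Pow(-36242, Rational(1, 2)) = Mul(I, Pow(36242, Rational(1, 2)))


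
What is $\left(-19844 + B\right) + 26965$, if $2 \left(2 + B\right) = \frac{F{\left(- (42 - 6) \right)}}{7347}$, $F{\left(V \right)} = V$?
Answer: $\frac{17434425}{2449} \approx 7119.0$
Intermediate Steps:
$B = - \frac{4904}{2449}$ ($B = -2 + \frac{- (42 - 6) \frac{1}{7347}}{2} = -2 + \frac{\left(-1\right) 36 \cdot \frac{1}{7347}}{2} = -2 + \frac{\left(-36\right) \frac{1}{7347}}{2} = -2 + \frac{1}{2} \left(- \frac{12}{2449}\right) = -2 - \frac{6}{2449} = - \frac{4904}{2449} \approx -2.0024$)
$\left(-19844 + B\right) + 26965 = \left(-19844 - \frac{4904}{2449}\right) + 26965 = - \frac{48602860}{2449} + 26965 = \frac{17434425}{2449}$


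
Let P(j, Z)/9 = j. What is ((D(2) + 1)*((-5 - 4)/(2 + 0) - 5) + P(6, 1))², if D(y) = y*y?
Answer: 169/4 ≈ 42.250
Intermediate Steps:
D(y) = y²
P(j, Z) = 9*j
((D(2) + 1)*((-5 - 4)/(2 + 0) - 5) + P(6, 1))² = ((2² + 1)*((-5 - 4)/(2 + 0) - 5) + 9*6)² = ((4 + 1)*(-9/2 - 5) + 54)² = (5*(-9*½ - 5) + 54)² = (5*(-9/2 - 5) + 54)² = (5*(-19/2) + 54)² = (-95/2 + 54)² = (13/2)² = 169/4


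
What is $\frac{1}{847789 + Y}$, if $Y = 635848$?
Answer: $\frac{1}{1483637} \approx 6.7402 \cdot 10^{-7}$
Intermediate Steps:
$\frac{1}{847789 + Y} = \frac{1}{847789 + 635848} = \frac{1}{1483637}$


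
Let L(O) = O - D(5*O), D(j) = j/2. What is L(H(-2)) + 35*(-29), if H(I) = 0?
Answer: -1015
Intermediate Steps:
D(j) = j/2 (D(j) = j*(1/2) = j/2)
L(O) = -3*O/2 (L(O) = O - 5*O/2 = -3*O/2)
L(H(-2)) + 35*(-29) = -3/2*0 + 35*(-29) = 0 - 1015 = -1015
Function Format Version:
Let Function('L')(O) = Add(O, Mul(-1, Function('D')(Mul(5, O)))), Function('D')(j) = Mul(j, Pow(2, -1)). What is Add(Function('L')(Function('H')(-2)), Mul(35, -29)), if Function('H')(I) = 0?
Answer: -1015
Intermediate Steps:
Function('D')(j) = Mul(Rational(1, 2), j) (Function('D')(j) = Mul(j, Rational(1, 2)) = Mul(Rational(1, 2), j))
Function('L')(O) = Mul(Rational(-3, 2), O) (Function('L')(O) = Add(O, Mul(-1, Mul(Rational(1, 2), Mul(5, O)))) = Add(O, Mul(-1, Mul(Rational(5, 2), O))) = Add(O, Mul(Rational(-5, 2), O)) = Mul(Rational(-3, 2), O))
Add(Function('L')(Function('H')(-2)), Mul(35, -29)) = Add(Mul(Rational(-3, 2), 0), Mul(35, -29)) = Add(0, -1015) = -1015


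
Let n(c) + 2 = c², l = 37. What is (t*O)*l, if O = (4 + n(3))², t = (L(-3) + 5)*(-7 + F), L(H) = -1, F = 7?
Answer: 0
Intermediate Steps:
t = 0 (t = (-1 + 5)*(-7 + 7) = 4*0 = 0)
n(c) = -2 + c²
O = 121 (O = (4 + (-2 + 3²))² = (4 + (-2 + 9))² = (4 + 7)² = 11² = 121)
(t*O)*l = (0*121)*37 = 0*37 = 0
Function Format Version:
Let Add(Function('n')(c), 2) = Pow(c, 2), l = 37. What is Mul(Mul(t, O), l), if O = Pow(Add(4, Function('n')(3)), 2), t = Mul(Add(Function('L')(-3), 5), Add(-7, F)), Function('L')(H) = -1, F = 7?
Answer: 0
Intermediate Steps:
t = 0 (t = Mul(Add(-1, 5), Add(-7, 7)) = Mul(4, 0) = 0)
Function('n')(c) = Add(-2, Pow(c, 2))
O = 121 (O = Pow(Add(4, Add(-2, Pow(3, 2))), 2) = Pow(Add(4, Add(-2, 9)), 2) = Pow(Add(4, 7), 2) = Pow(11, 2) = 121)
Mul(Mul(t, O), l) = Mul(Mul(0, 121), 37) = Mul(0, 37) = 0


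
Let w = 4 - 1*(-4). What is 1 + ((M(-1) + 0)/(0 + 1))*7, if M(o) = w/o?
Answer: -55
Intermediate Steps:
w = 8 (w = 4 + 4 = 8)
M(o) = 8/o
1 + ((M(-1) + 0)/(0 + 1))*7 = 1 + ((8/(-1) + 0)/(0 + 1))*7 = 1 + ((8*(-1) + 0)/1)*7 = 1 + ((-8 + 0)*1)*7 = 1 - 8*1*7 = 1 - 8*7 = 1 - 56 = -55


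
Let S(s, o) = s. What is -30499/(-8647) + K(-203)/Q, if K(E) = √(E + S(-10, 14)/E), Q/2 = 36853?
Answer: 30499/8647 + I*√8363397/14962318 ≈ 3.5271 + 0.00019328*I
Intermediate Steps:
Q = 73706 (Q = 2*36853 = 73706)
K(E) = √(E - 10/E)
-30499/(-8647) + K(-203)/Q = -30499/(-8647) + √(-203 - 10/(-203))/73706 = -30499*(-1/8647) + √(-203 - 10*(-1/203))*(1/73706) = 30499/8647 + √(-203 + 10/203)*(1/73706) = 30499/8647 + √(-41199/203)*(1/73706) = 30499/8647 + (I*√8363397/203)*(1/73706) = 30499/8647 + I*√8363397/14962318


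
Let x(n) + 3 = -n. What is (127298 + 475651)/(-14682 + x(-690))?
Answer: -200983/4665 ≈ -43.083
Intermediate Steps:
x(n) = -3 - n
(127298 + 475651)/(-14682 + x(-690)) = (127298 + 475651)/(-14682 + (-3 - 1*(-690))) = 602949/(-14682 + (-3 + 690)) = 602949/(-14682 + 687) = 602949/(-13995) = 602949*(-1/13995) = -200983/4665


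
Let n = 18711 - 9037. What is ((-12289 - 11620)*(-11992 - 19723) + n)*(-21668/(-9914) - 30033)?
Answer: -112880181040813923/4957 ≈ -2.2772e+13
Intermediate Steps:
n = 9674
((-12289 - 11620)*(-11992 - 19723) + n)*(-21668/(-9914) - 30033) = ((-12289 - 11620)*(-11992 - 19723) + 9674)*(-21668/(-9914) - 30033) = (-23909*(-31715) + 9674)*(-21668*(-1/9914) - 30033) = (758273935 + 9674)*(10834/4957 - 30033) = 758283609*(-148862747/4957) = -112880181040813923/4957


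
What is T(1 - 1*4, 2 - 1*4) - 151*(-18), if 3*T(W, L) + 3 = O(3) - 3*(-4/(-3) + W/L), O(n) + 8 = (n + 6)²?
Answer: 5477/2 ≈ 2738.5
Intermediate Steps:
O(n) = -8 + (6 + n)² (O(n) = -8 + (n + 6)² = -8 + (6 + n)²)
T(W, L) = 22 - W/L (T(W, L) = -1 + ((-8 + (6 + 3)²) - 3*(-4/(-3) + W/L))/3 = -1 + ((-8 + 9²) - 3*(-4*(-⅓) + W/L))/3 = -1 + ((-8 + 81) - 3*(4/3 + W/L))/3 = -1 + (73 + (-4 - 3*W/L))/3 = -1 + (69 - 3*W/L)/3 = -1 + (23 - W/L) = 22 - W/L)
T(1 - 1*4, 2 - 1*4) - 151*(-18) = (22 - (1 - 1*4)/(2 - 1*4)) - 151*(-18) = (22 - (1 - 4)/(2 - 4)) + 2718 = (22 - 1*(-3)/(-2)) + 2718 = (22 - 1*(-3)*(-½)) + 2718 = (22 - 3/2) + 2718 = 41/2 + 2718 = 5477/2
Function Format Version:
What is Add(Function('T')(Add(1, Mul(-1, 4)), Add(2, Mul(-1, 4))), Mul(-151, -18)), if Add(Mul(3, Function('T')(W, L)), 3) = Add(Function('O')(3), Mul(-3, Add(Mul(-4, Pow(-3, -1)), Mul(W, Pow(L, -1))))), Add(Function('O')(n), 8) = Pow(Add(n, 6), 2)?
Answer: Rational(5477, 2) ≈ 2738.5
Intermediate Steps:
Function('O')(n) = Add(-8, Pow(Add(6, n), 2)) (Function('O')(n) = Add(-8, Pow(Add(n, 6), 2)) = Add(-8, Pow(Add(6, n), 2)))
Function('T')(W, L) = Add(22, Mul(-1, W, Pow(L, -1))) (Function('T')(W, L) = Add(-1, Mul(Rational(1, 3), Add(Add(-8, Pow(Add(6, 3), 2)), Mul(-3, Add(Mul(-4, Pow(-3, -1)), Mul(W, Pow(L, -1))))))) = Add(-1, Mul(Rational(1, 3), Add(Add(-8, Pow(9, 2)), Mul(-3, Add(Mul(-4, Rational(-1, 3)), Mul(W, Pow(L, -1))))))) = Add(-1, Mul(Rational(1, 3), Add(Add(-8, 81), Mul(-3, Add(Rational(4, 3), Mul(W, Pow(L, -1))))))) = Add(-1, Mul(Rational(1, 3), Add(73, Add(-4, Mul(-3, W, Pow(L, -1)))))) = Add(-1, Mul(Rational(1, 3), Add(69, Mul(-3, W, Pow(L, -1))))) = Add(-1, Add(23, Mul(-1, W, Pow(L, -1)))) = Add(22, Mul(-1, W, Pow(L, -1))))
Add(Function('T')(Add(1, Mul(-1, 4)), Add(2, Mul(-1, 4))), Mul(-151, -18)) = Add(Add(22, Mul(-1, Add(1, Mul(-1, 4)), Pow(Add(2, Mul(-1, 4)), -1))), Mul(-151, -18)) = Add(Add(22, Mul(-1, Add(1, -4), Pow(Add(2, -4), -1))), 2718) = Add(Add(22, Mul(-1, -3, Pow(-2, -1))), 2718) = Add(Add(22, Mul(-1, -3, Rational(-1, 2))), 2718) = Add(Add(22, Rational(-3, 2)), 2718) = Add(Rational(41, 2), 2718) = Rational(5477, 2)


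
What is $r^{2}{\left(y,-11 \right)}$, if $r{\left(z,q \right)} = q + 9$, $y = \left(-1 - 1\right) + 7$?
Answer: $4$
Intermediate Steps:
$y = 5$ ($y = -2 + 7 = 5$)
$r{\left(z,q \right)} = 9 + q$
$r^{2}{\left(y,-11 \right)} = \left(9 - 11\right)^{2} = \left(-2\right)^{2} = 4$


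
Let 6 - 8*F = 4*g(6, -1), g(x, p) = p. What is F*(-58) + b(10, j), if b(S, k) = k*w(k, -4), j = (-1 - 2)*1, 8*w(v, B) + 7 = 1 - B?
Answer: -287/4 ≈ -71.750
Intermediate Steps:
w(v, B) = -¾ - B/8 (w(v, B) = -7/8 + (1 - B)/8 = -7/8 + (⅛ - B/8) = -¾ - B/8)
j = -3 (j = -3*1 = -3)
b(S, k) = -k/4 (b(S, k) = k*(-¾ - ⅛*(-4)) = k*(-¾ + ½) = k*(-¼) = -k/4)
F = 5/4 (F = ¾ - (-1)/2 = ¾ - ⅛*(-4) = ¾ + ½ = 5/4 ≈ 1.2500)
F*(-58) + b(10, j) = (5/4)*(-58) - ¼*(-3) = -145/2 + ¾ = -287/4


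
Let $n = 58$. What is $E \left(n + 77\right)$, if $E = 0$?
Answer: $0$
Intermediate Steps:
$E \left(n + 77\right) = 0 \left(58 + 77\right) = 0 \cdot 135 = 0$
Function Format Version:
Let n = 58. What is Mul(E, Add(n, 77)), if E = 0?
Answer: 0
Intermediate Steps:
Mul(E, Add(n, 77)) = Mul(0, Add(58, 77)) = Mul(0, 135) = 0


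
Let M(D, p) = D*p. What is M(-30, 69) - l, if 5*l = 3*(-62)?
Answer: -10164/5 ≈ -2032.8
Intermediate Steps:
l = -186/5 (l = (3*(-62))/5 = (⅕)*(-186) = -186/5 ≈ -37.200)
M(-30, 69) - l = -30*69 - 1*(-186/5) = -2070 + 186/5 = -10164/5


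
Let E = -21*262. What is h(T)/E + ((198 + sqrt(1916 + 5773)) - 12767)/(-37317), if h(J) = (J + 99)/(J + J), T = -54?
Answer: 39525821/117324648 - sqrt(7689)/37317 ≈ 0.33454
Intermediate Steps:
E = -5502
h(J) = (99 + J)/(2*J) (h(J) = (99 + J)/((2*J)) = (99 + J)*(1/(2*J)) = (99 + J)/(2*J))
h(T)/E + ((198 + sqrt(1916 + 5773)) - 12767)/(-37317) = ((1/2)*(99 - 54)/(-54))/(-5502) + ((198 + sqrt(1916 + 5773)) - 12767)/(-37317) = ((1/2)*(-1/54)*45)*(-1/5502) + ((198 + sqrt(7689)) - 12767)*(-1/37317) = -5/12*(-1/5502) + (-12569 + sqrt(7689))*(-1/37317) = 5/66024 + (12569/37317 - sqrt(7689)/37317) = 39525821/117324648 - sqrt(7689)/37317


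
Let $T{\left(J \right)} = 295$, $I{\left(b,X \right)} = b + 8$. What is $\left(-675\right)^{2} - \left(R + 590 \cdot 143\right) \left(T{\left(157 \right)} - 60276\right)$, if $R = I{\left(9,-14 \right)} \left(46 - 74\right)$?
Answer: $5032501639$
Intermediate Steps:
$I{\left(b,X \right)} = 8 + b$
$R = -476$ ($R = \left(8 + 9\right) \left(46 - 74\right) = 17 \left(-28\right) = -476$)
$\left(-675\right)^{2} - \left(R + 590 \cdot 143\right) \left(T{\left(157 \right)} - 60276\right) = \left(-675\right)^{2} - \left(-476 + 590 \cdot 143\right) \left(295 - 60276\right) = 455625 - \left(-476 + 84370\right) \left(-59981\right) = 455625 - 83894 \left(-59981\right) = 455625 - -5032046014 = 455625 + 5032046014 = 5032501639$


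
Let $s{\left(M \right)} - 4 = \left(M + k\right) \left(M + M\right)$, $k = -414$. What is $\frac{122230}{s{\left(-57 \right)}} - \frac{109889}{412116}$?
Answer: $\frac{22236059579}{11064902484} \approx 2.0096$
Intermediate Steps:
$s{\left(M \right)} = 4 + 2 M \left(-414 + M\right)$ ($s{\left(M \right)} = 4 + \left(M - 414\right) \left(M + M\right) = 4 + \left(-414 + M\right) 2 M = 4 + 2 M \left(-414 + M\right)$)
$\frac{122230}{s{\left(-57 \right)}} - \frac{109889}{412116} = \frac{122230}{4 - -47196 + 2 \left(-57\right)^{2}} - \frac{109889}{412116} = \frac{122230}{4 + 47196 + 2 \cdot 3249} - \frac{109889}{412116} = \frac{122230}{4 + 47196 + 6498} - \frac{109889}{412116} = \frac{122230}{53698} - \frac{109889}{412116} = 122230 \cdot \frac{1}{53698} - \frac{109889}{412116} = \frac{61115}{26849} - \frac{109889}{412116} = \frac{22236059579}{11064902484}$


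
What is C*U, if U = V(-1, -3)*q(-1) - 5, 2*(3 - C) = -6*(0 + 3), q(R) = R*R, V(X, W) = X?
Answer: -72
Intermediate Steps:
q(R) = R²
C = 12 (C = 3 - (-3)*(0 + 3) = 3 - (-3)*3 = 3 - ½*(-18) = 3 + 9 = 12)
U = -6 (U = -1*(-1)² - 5 = -1*1 - 5 = -1 - 5 = -6)
C*U = 12*(-6) = -72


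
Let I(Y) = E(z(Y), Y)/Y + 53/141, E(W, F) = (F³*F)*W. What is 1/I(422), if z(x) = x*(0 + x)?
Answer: 141/1887041135654165 ≈ 7.4720e-14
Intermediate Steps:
z(x) = x² (z(x) = x*x = x²)
E(W, F) = W*F⁴ (E(W, F) = F⁴*W = W*F⁴)
I(Y) = 53/141 + Y⁵ (I(Y) = (Y²*Y⁴)/Y + 53/141 = Y⁶/Y + 53*(1/141) = Y⁵ + 53/141 = 53/141 + Y⁵)
1/I(422) = 1/(53/141 + 422⁵) = 1/(53/141 + 13383270465632) = 1/(1887041135654165/141) = 141/1887041135654165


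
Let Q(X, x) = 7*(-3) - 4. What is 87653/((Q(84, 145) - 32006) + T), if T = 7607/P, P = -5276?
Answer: -462457228/169003163 ≈ -2.7364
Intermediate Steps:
Q(X, x) = -25 (Q(X, x) = -21 - 4 = -25)
T = -7607/5276 (T = 7607/(-5276) = 7607*(-1/5276) = -7607/5276 ≈ -1.4418)
87653/((Q(84, 145) - 32006) + T) = 87653/((-25 - 32006) - 7607/5276) = 87653/(-32031 - 7607/5276) = 87653/(-169003163/5276) = 87653*(-5276/169003163) = -462457228/169003163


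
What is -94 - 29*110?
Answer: -3284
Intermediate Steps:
-94 - 29*110 = -94 - 3190 = -3284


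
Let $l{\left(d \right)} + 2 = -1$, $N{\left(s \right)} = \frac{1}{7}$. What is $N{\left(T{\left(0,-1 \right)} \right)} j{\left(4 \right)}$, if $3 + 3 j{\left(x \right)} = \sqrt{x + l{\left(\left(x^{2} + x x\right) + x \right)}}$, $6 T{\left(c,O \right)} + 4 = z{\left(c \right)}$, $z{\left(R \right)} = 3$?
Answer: $- \frac{2}{21} \approx -0.095238$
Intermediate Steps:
$T{\left(c,O \right)} = - \frac{1}{6}$ ($T{\left(c,O \right)} = - \frac{2}{3} + \frac{1}{6} \cdot 3 = - \frac{2}{3} + \frac{1}{2} = - \frac{1}{6}$)
$N{\left(s \right)} = \frac{1}{7}$
$l{\left(d \right)} = -3$ ($l{\left(d \right)} = -2 - 1 = -3$)
$j{\left(x \right)} = -1 + \frac{\sqrt{-3 + x}}{3}$ ($j{\left(x \right)} = -1 + \frac{\sqrt{x - 3}}{3} = -1 + \frac{\sqrt{-3 + x}}{3}$)
$N{\left(T{\left(0,-1 \right)} \right)} j{\left(4 \right)} = \frac{-1 + \frac{\sqrt{-3 + 4}}{3}}{7} = \frac{-1 + \frac{\sqrt{1}}{3}}{7} = \frac{-1 + \frac{1}{3} \cdot 1}{7} = \frac{-1 + \frac{1}{3}}{7} = \frac{1}{7} \left(- \frac{2}{3}\right) = - \frac{2}{21}$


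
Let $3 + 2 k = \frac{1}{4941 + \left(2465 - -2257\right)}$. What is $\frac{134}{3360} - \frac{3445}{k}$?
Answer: $\frac{27963274949}{12174960} \approx 2296.8$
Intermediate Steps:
$k = - \frac{14494}{9663}$ ($k = - \frac{3}{2} + \frac{1}{2 \left(4941 + \left(2465 - -2257\right)\right)} = - \frac{3}{2} + \frac{1}{2 \left(4941 + \left(2465 + 2257\right)\right)} = - \frac{3}{2} + \frac{1}{2 \left(4941 + 4722\right)} = - \frac{3}{2} + \frac{1}{2 \cdot 9663} = - \frac{3}{2} + \frac{1}{2} \cdot \frac{1}{9663} = - \frac{3}{2} + \frac{1}{19326} = - \frac{14494}{9663} \approx -1.4999$)
$\frac{134}{3360} - \frac{3445}{k} = \frac{134}{3360} - \frac{3445}{- \frac{14494}{9663}} = 134 \cdot \frac{1}{3360} - - \frac{33289035}{14494} = \frac{67}{1680} + \frac{33289035}{14494} = \frac{27963274949}{12174960}$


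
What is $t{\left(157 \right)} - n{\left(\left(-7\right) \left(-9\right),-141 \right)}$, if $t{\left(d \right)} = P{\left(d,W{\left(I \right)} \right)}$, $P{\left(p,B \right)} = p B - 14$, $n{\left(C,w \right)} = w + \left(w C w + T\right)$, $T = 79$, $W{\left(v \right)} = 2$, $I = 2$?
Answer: $-1252141$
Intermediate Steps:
$n{\left(C,w \right)} = 79 + w + C w^{2}$ ($n{\left(C,w \right)} = w + \left(w C w + 79\right) = w + \left(C w w + 79\right) = w + \left(C w^{2} + 79\right) = w + \left(79 + C w^{2}\right) = 79 + w + C w^{2}$)
$P{\left(p,B \right)} = -14 + B p$ ($P{\left(p,B \right)} = B p - 14 = -14 + B p$)
$t{\left(d \right)} = -14 + 2 d$
$t{\left(157 \right)} - n{\left(\left(-7\right) \left(-9\right),-141 \right)} = \left(-14 + 2 \cdot 157\right) - \left(79 - 141 + \left(-7\right) \left(-9\right) \left(-141\right)^{2}\right) = \left(-14 + 314\right) - \left(79 - 141 + 63 \cdot 19881\right) = 300 - \left(79 - 141 + 1252503\right) = 300 - 1252441 = -1252141$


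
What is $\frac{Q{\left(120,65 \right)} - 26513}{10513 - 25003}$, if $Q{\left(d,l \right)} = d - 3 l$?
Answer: $\frac{578}{315} \approx 1.8349$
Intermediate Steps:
$\frac{Q{\left(120,65 \right)} - 26513}{10513 - 25003} = \frac{\left(120 - 195\right) - 26513}{10513 - 25003} = \frac{\left(120 - 195\right) - 26513}{-14490} = \left(-75 - 26513\right) \left(- \frac{1}{14490}\right) = \left(-26588\right) \left(- \frac{1}{14490}\right) = \frac{578}{315}$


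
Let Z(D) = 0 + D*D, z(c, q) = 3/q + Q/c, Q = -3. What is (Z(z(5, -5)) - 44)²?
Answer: 1132096/625 ≈ 1811.4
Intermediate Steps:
z(c, q) = -3/c + 3/q (z(c, q) = 3/q - 3/c = -3/c + 3/q)
Z(D) = D² (Z(D) = 0 + D² = D²)
(Z(z(5, -5)) - 44)² = ((-3/5 + 3/(-5))² - 44)² = ((-3*⅕ + 3*(-⅕))² - 44)² = ((-⅗ - ⅗)² - 44)² = ((-6/5)² - 44)² = (36/25 - 44)² = (-1064/25)² = 1132096/625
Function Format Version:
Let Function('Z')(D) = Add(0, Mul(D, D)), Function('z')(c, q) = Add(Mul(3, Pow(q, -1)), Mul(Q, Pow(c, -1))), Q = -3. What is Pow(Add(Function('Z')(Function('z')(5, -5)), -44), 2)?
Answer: Rational(1132096, 625) ≈ 1811.4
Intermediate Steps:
Function('z')(c, q) = Add(Mul(-3, Pow(c, -1)), Mul(3, Pow(q, -1))) (Function('z')(c, q) = Add(Mul(3, Pow(q, -1)), Mul(-3, Pow(c, -1))) = Add(Mul(-3, Pow(c, -1)), Mul(3, Pow(q, -1))))
Function('Z')(D) = Pow(D, 2) (Function('Z')(D) = Add(0, Pow(D, 2)) = Pow(D, 2))
Pow(Add(Function('Z')(Function('z')(5, -5)), -44), 2) = Pow(Add(Pow(Add(Mul(-3, Pow(5, -1)), Mul(3, Pow(-5, -1))), 2), -44), 2) = Pow(Add(Pow(Add(Mul(-3, Rational(1, 5)), Mul(3, Rational(-1, 5))), 2), -44), 2) = Pow(Add(Pow(Add(Rational(-3, 5), Rational(-3, 5)), 2), -44), 2) = Pow(Add(Pow(Rational(-6, 5), 2), -44), 2) = Pow(Add(Rational(36, 25), -44), 2) = Pow(Rational(-1064, 25), 2) = Rational(1132096, 625)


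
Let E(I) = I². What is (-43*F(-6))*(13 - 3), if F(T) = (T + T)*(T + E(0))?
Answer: -30960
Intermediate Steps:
F(T) = 2*T² (F(T) = (T + T)*(T + 0²) = (2*T)*(T + 0) = (2*T)*T = 2*T²)
(-43*F(-6))*(13 - 3) = (-86*(-6)²)*(13 - 3) = -86*36*10 = -43*72*10 = -3096*10 = -30960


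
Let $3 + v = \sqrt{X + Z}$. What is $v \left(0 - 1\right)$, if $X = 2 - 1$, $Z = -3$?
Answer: $3 - i \sqrt{2} \approx 3.0 - 1.4142 i$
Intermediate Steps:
$X = 1$ ($X = 2 - 1 = 1$)
$v = -3 + i \sqrt{2}$ ($v = -3 + \sqrt{1 - 3} = -3 + \sqrt{-2} = -3 + i \sqrt{2} \approx -3.0 + 1.4142 i$)
$v \left(0 - 1\right) = \left(-3 + i \sqrt{2}\right) \left(0 - 1\right) = \left(-3 + i \sqrt{2}\right) \left(-1\right) = 3 - i \sqrt{2}$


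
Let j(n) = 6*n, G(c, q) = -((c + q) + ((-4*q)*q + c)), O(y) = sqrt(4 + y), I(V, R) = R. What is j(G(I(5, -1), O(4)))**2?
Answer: 41904 - 4896*sqrt(2) ≈ 34980.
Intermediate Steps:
G(c, q) = -q - 2*c + 4*q**2 (G(c, q) = -((c + q) + (-4*q**2 + c)) = -((c + q) + (c - 4*q**2)) = -(q - 4*q**2 + 2*c) = -q - 2*c + 4*q**2)
j(G(I(5, -1), O(4)))**2 = (6*(-sqrt(4 + 4) - 2*(-1) + 4*(sqrt(4 + 4))**2))**2 = (6*(-sqrt(8) + 2 + 4*(sqrt(8))**2))**2 = (6*(-2*sqrt(2) + 2 + 4*(2*sqrt(2))**2))**2 = (6*(-2*sqrt(2) + 2 + 4*8))**2 = (6*(-2*sqrt(2) + 2 + 32))**2 = (6*(34 - 2*sqrt(2)))**2 = (204 - 12*sqrt(2))**2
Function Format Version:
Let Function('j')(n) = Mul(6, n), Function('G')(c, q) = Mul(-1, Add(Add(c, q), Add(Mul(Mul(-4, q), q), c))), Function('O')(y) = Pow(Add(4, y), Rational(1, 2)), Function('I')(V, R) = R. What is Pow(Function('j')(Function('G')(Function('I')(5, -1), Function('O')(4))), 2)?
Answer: Add(41904, Mul(-4896, Pow(2, Rational(1, 2)))) ≈ 34980.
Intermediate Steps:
Function('G')(c, q) = Add(Mul(-1, q), Mul(-2, c), Mul(4, Pow(q, 2))) (Function('G')(c, q) = Mul(-1, Add(Add(c, q), Add(Mul(-4, Pow(q, 2)), c))) = Mul(-1, Add(Add(c, q), Add(c, Mul(-4, Pow(q, 2))))) = Mul(-1, Add(q, Mul(-4, Pow(q, 2)), Mul(2, c))) = Add(Mul(-1, q), Mul(-2, c), Mul(4, Pow(q, 2))))
Pow(Function('j')(Function('G')(Function('I')(5, -1), Function('O')(4))), 2) = Pow(Mul(6, Add(Mul(-1, Pow(Add(4, 4), Rational(1, 2))), Mul(-2, -1), Mul(4, Pow(Pow(Add(4, 4), Rational(1, 2)), 2)))), 2) = Pow(Mul(6, Add(Mul(-1, Pow(8, Rational(1, 2))), 2, Mul(4, Pow(Pow(8, Rational(1, 2)), 2)))), 2) = Pow(Mul(6, Add(Mul(-1, Mul(2, Pow(2, Rational(1, 2)))), 2, Mul(4, Pow(Mul(2, Pow(2, Rational(1, 2))), 2)))), 2) = Pow(Mul(6, Add(Mul(-2, Pow(2, Rational(1, 2))), 2, Mul(4, 8))), 2) = Pow(Mul(6, Add(Mul(-2, Pow(2, Rational(1, 2))), 2, 32)), 2) = Pow(Mul(6, Add(34, Mul(-2, Pow(2, Rational(1, 2))))), 2) = Pow(Add(204, Mul(-12, Pow(2, Rational(1, 2)))), 2)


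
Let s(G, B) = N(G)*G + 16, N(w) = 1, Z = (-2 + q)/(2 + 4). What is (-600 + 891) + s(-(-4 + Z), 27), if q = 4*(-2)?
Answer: 938/3 ≈ 312.67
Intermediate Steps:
q = -8
Z = -5/3 (Z = (-2 - 8)/(2 + 4) = -10/6 = -10*⅙ = -5/3 ≈ -1.6667)
s(G, B) = 16 + G (s(G, B) = 1*G + 16 = G + 16 = 16 + G)
(-600 + 891) + s(-(-4 + Z), 27) = (-600 + 891) + (16 - (-4 - 5/3)) = 291 + (16 - 1*(-17/3)) = 291 + (16 + 17/3) = 291 + 65/3 = 938/3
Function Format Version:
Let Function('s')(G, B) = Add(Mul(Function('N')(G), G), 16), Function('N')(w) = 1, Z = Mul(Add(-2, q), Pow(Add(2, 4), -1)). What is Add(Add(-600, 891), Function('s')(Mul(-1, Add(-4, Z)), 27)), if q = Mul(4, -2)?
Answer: Rational(938, 3) ≈ 312.67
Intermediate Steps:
q = -8
Z = Rational(-5, 3) (Z = Mul(Add(-2, -8), Pow(Add(2, 4), -1)) = Mul(-10, Pow(6, -1)) = Mul(-10, Rational(1, 6)) = Rational(-5, 3) ≈ -1.6667)
Function('s')(G, B) = Add(16, G) (Function('s')(G, B) = Add(Mul(1, G), 16) = Add(G, 16) = Add(16, G))
Add(Add(-600, 891), Function('s')(Mul(-1, Add(-4, Z)), 27)) = Add(Add(-600, 891), Add(16, Mul(-1, Add(-4, Rational(-5, 3))))) = Add(291, Add(16, Mul(-1, Rational(-17, 3)))) = Add(291, Add(16, Rational(17, 3))) = Add(291, Rational(65, 3)) = Rational(938, 3)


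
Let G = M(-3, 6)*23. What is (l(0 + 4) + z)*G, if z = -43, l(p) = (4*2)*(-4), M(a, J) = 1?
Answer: -1725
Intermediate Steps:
l(p) = -32 (l(p) = 8*(-4) = -32)
G = 23 (G = 1*23 = 23)
(l(0 + 4) + z)*G = (-32 - 43)*23 = -75*23 = -1725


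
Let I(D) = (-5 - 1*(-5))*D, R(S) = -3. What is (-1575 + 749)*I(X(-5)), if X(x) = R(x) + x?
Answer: 0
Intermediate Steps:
X(x) = -3 + x
I(D) = 0 (I(D) = (-5 + 5)*D = 0*D = 0)
(-1575 + 749)*I(X(-5)) = (-1575 + 749)*0 = -826*0 = 0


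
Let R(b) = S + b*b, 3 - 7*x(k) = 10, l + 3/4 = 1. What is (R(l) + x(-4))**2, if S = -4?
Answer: 6241/256 ≈ 24.379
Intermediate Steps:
l = 1/4 (l = -3/4 + 1 = 1/4 ≈ 0.25000)
x(k) = -1 (x(k) = 3/7 - 1/7*10 = 3/7 - 10/7 = -1)
R(b) = -4 + b**2 (R(b) = -4 + b*b = -4 + b**2)
(R(l) + x(-4))**2 = ((-4 + (1/4)**2) - 1)**2 = ((-4 + 1/16) - 1)**2 = (-63/16 - 1)**2 = (-79/16)**2 = 6241/256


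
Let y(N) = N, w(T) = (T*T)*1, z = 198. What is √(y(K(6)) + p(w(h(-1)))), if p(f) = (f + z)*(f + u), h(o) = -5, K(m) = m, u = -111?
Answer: 2*I*√4793 ≈ 138.46*I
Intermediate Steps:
w(T) = T² (w(T) = T²*1 = T²)
p(f) = (-111 + f)*(198 + f) (p(f) = (f + 198)*(f - 111) = (198 + f)*(-111 + f) = (-111 + f)*(198 + f))
√(y(K(6)) + p(w(h(-1)))) = √(6 + (-21978 + ((-5)²)² + 87*(-5)²)) = √(6 + (-21978 + 25² + 87*25)) = √(6 + (-21978 + 625 + 2175)) = √(6 - 19178) = √(-19172) = 2*I*√4793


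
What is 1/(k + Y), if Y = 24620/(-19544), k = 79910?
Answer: 4886/390434105 ≈ 1.2514e-5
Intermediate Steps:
Y = -6155/4886 (Y = 24620*(-1/19544) = -6155/4886 ≈ -1.2597)
1/(k + Y) = 1/(79910 - 6155/4886) = 1/(390434105/4886) = 4886/390434105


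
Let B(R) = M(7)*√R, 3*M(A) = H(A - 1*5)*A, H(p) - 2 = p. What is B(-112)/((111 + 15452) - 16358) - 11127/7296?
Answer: -3709/2432 - 112*I*√7/2385 ≈ -1.5251 - 0.12424*I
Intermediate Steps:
H(p) = 2 + p
M(A) = A*(-3 + A)/3 (M(A) = ((2 + (A - 1*5))*A)/3 = ((2 + (A - 5))*A)/3 = ((2 + (-5 + A))*A)/3 = ((-3 + A)*A)/3 = (A*(-3 + A))/3 = A*(-3 + A)/3)
B(R) = 28*√R/3 (B(R) = ((⅓)*7*(-3 + 7))*√R = ((⅓)*7*4)*√R = 28*√R/3)
B(-112)/((111 + 15452) - 16358) - 11127/7296 = (28*√(-112)/3)/((111 + 15452) - 16358) - 11127/7296 = (28*(4*I*√7)/3)/(15563 - 16358) - 11127*1/7296 = (112*I*√7/3)/(-795) - 3709/2432 = (112*I*√7/3)*(-1/795) - 3709/2432 = -112*I*√7/2385 - 3709/2432 = -3709/2432 - 112*I*√7/2385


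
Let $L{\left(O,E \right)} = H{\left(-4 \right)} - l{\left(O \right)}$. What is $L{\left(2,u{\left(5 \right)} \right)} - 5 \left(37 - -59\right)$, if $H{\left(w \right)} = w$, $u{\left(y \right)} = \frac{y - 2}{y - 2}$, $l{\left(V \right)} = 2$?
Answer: $-486$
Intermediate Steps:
$u{\left(y \right)} = 1$ ($u{\left(y \right)} = \frac{-2 + y}{-2 + y} = 1$)
$L{\left(O,E \right)} = -6$ ($L{\left(O,E \right)} = -4 - 2 = -6$)
$L{\left(2,u{\left(5 \right)} \right)} - 5 \left(37 - -59\right) = -6 - 5 \left(37 - -59\right) = -6 - 5 \left(37 + 59\right) = -6 - 480 = -486$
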